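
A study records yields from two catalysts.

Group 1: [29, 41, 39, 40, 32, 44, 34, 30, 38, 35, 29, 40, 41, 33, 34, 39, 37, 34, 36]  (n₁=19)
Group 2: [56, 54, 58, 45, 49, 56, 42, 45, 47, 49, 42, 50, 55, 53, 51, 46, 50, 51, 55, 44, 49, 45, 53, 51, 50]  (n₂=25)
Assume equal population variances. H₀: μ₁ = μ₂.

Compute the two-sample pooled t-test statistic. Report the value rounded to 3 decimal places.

test statistic = -10.188

x̄₁=36.053, s₁=4.352, n₁=19
x̄₂=49.840, s₂=4.516, n₂=25
s_p² = [18·4.352² + 24·4.516²]/42 = 19.7692
SE = √(s_p²·(1/19+1/25)) = 1.3532
t = (36.053−49.840)/1.3532 = -10.1884
df = 42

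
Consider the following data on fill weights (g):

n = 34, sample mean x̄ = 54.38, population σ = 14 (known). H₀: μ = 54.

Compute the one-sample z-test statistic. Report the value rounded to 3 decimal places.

SE = σ/√n = 14/√34 = 2.4010
z = (x̄−μ₀)/SE = (54.38−54)/2.4010 = 0.1583

test statistic = 0.158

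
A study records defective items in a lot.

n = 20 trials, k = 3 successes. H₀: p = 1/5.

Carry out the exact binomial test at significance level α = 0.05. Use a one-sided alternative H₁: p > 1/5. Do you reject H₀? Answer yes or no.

reject H₀: no

Exact binomial: n=20, k=3, p₀=1/5=0.2000
P(X≥3) from Σ C(n,i)·p₀^i·(1−p₀)^(n−i)
p-value (one-sided, H₁ greater) = 0.79392
At α=0.05: p ≥ α → fail to reject H₀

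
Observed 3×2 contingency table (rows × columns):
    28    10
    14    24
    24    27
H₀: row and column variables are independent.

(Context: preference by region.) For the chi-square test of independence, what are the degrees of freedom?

df = (r−1)(c−1) = (3−1)·(2−1) = 2

degrees of freedom = 2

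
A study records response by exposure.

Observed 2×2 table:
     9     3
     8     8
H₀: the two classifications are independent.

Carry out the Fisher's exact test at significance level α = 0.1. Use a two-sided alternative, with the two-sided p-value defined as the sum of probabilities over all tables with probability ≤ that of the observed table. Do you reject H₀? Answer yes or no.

Margins: r₁=12, r₂=16, c₁=17, c₂=11, n=28
p_obs = C(12,9)·C(16,8)/C(28,17); sum pmf over tables with pmf ≤ p_obs
p-value (two-sided) = 0.25300
At α=0.1: p ≥ α → fail to reject H₀

reject H₀: no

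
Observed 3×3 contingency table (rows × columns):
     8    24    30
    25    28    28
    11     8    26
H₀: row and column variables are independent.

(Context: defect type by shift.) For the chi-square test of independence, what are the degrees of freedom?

df = (r−1)(c−1) = (3−1)·(3−1) = 4

degrees of freedom = 4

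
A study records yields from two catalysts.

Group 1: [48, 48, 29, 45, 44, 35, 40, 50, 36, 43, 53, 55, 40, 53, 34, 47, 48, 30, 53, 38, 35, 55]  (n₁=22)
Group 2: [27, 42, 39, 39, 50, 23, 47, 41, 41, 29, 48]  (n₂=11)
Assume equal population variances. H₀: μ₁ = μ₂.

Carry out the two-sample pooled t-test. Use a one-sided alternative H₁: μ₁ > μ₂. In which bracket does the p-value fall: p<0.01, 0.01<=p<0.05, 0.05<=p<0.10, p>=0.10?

p-value bracket: 0.05<=p<0.10

x̄₁=43.591, s₁=8.140, n₁=22
x̄₂=38.727, s₂=8.844, n₂=11
s_p² = [21·8.140² + 10·8.844²]/31 = 70.1129
SE = √(s_p²·(1/22+1/11)) = 3.0921
t = (43.591−38.727)/3.0921 = 1.5729
df = 31
p-value (one-sided, H₁ greater) = 0.06294
→ bracket: 0.05<=p<0.10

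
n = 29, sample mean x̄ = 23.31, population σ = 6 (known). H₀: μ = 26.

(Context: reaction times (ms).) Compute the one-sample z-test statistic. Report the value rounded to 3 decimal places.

test statistic = -2.414

SE = σ/√n = 6/√29 = 1.1142
z = (x̄−μ₀)/SE = (23.31−26)/1.1142 = -2.4143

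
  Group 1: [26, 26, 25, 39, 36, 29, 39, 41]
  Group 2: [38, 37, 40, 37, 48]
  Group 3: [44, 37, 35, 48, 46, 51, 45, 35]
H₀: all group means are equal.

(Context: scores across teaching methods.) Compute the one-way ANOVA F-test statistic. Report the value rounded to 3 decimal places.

test statistic = 5.630

Group means [32.62, 40.00, 42.62], grand mean 38.190
SSB = Σnᵢ(x̄ᵢ−x̄)² = 421.488; SSW = ΣΣ(x−x̄ᵢ)² = 673.750
MSB = 421.488/2 = 210.7440; MSW = 673.750/18 = 37.4306
F = MSB/MSW = 5.6303
df = (2, 18)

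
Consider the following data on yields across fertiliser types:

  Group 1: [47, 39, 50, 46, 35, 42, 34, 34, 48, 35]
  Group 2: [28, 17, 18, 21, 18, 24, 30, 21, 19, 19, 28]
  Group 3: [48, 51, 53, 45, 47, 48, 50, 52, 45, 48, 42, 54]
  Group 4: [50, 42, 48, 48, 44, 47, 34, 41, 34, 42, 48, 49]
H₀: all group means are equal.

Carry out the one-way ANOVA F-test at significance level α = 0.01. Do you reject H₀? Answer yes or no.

Group means [41.00, 22.09, 48.58, 43.92], grand mean 39.178
SSB = Σnᵢ(x̄ᵢ−x̄)² = 4575.835; SSW = ΣΣ(x−x̄ᵢ)² = 1058.742
MSB = 4575.835/3 = 1525.2785; MSW = 1058.742/41 = 25.8230
F = MSB/MSW = 59.0667
df = (3, 41)
p-value (upper-tail) = 0.00000
At α=0.01: p < α → reject H₀

reject H₀: yes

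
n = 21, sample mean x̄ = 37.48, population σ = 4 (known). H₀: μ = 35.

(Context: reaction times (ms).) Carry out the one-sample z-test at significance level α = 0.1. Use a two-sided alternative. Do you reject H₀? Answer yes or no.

reject H₀: yes

SE = σ/√n = 4/√21 = 0.8729
z = (x̄−μ₀)/SE = (37.48−35)/0.8729 = 2.8412
p-value (two-sided) = 0.00449
At α=0.1: p < α → reject H₀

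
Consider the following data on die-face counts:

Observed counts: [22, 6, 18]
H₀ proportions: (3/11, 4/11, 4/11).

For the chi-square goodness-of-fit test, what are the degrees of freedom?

degrees of freedom = 2

df = k − 1 = 3 − 1 = 2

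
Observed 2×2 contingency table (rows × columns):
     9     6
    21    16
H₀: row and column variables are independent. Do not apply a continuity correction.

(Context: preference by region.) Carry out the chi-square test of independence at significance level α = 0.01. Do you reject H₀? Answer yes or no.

reject H₀: no

Row totals [15, 37], col totals [30, 22], n=52
χ² = (9−8.65)²/8.65 + (6−6.35)²/6.35 + (21−21.35)²/21.35 + (16−15.65)²/15.65 = 0.0460
df = 1
p-value (upper-tail) = 0.83018
At α=0.01: p ≥ α → fail to reject H₀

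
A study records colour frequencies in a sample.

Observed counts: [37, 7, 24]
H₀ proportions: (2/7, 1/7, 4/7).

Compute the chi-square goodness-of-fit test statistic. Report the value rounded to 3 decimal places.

test statistic = 22.331

n = 68; E_i = n·p_i = [19.43, 9.71, 38.86]
χ² = (37−19.43)²/19.43 + (7−9.71)²/9.71 + (24−38.86)²/38.86 = 22.3309
df = 2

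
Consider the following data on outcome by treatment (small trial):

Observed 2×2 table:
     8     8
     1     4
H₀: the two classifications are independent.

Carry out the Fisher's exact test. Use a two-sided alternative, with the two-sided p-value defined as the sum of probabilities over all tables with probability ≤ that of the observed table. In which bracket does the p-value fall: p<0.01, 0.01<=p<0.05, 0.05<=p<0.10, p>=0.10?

p-value bracket: p>=0.10

Margins: r₁=16, r₂=5, c₁=9, c₂=12, n=21
p_obs = C(16,8)·C(5,1)/C(21,9); sum pmf over tables with pmf ≤ p_obs
p-value (two-sided) = 0.33835
→ bracket: p>=0.10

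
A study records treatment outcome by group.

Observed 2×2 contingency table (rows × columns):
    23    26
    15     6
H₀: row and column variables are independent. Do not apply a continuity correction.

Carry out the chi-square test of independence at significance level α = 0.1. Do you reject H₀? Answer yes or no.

reject H₀: yes

Row totals [49, 21], col totals [38, 32], n=70
χ² = (23−26.60)²/26.60 + (26−22.40)²/22.40 + (15−11.40)²/11.40 + (6−9.60)²/9.60 = 3.5526
df = 1
p-value (upper-tail) = 0.05945
At α=0.1: p < α → reject H₀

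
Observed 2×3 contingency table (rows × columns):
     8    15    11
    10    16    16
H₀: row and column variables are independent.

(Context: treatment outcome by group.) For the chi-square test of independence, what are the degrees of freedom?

df = (r−1)(c−1) = (2−1)·(3−1) = 2

degrees of freedom = 2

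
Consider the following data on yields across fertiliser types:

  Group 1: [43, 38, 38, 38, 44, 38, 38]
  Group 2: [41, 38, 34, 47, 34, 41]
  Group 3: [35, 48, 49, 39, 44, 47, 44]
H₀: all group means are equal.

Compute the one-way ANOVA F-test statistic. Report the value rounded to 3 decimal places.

Group means [39.57, 39.17, 43.71], grand mean 40.900
SSB = Σnᵢ(x̄ᵢ−x̄)² = 85.824; SSW = ΣΣ(x−x̄ᵢ)² = 321.976
MSB = 85.824/2 = 42.9119; MSW = 321.976/17 = 18.9398
F = MSB/MSW = 2.2657
df = (2, 17)

test statistic = 2.266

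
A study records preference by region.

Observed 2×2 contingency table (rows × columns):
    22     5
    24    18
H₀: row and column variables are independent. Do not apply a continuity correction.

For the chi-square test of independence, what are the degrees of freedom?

degrees of freedom = 1

df = (r−1)(c−1) = (2−1)·(2−1) = 1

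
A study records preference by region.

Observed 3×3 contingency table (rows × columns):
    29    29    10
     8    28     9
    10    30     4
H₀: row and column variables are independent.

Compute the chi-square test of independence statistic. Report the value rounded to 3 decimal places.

test statistic = 12.134

Row totals [68, 45, 44], col totals [47, 87, 23], n=157
χ² = (29−20.36)²/20.36 + (29−37.68)²/37.68 + (10−9.96)²/9.96 + (8−13.47)²/13.47 + (28−24.94)²/24.94 + (9−6.59)²/6.59 + (10−13.17)²/13.17 + (30−24.38)²/24.38 + (4−6.45)²/6.45 = 12.1344
df = 4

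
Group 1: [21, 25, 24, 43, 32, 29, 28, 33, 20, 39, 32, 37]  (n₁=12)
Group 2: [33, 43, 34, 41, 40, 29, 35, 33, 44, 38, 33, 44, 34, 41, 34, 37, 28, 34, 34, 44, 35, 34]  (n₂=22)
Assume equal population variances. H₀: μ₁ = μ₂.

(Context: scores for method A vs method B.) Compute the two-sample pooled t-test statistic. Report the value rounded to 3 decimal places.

x̄₁=30.250, s₁=7.149, n₁=12
x̄₂=36.455, s₂=4.748, n₂=22
s_p² = [11·7.149² + 21·4.748²]/32 = 32.3658
SE = √(s_p²·(1/12+1/22)) = 2.0416
t = (30.250−36.455)/2.0416 = -3.0390
df = 32

test statistic = -3.039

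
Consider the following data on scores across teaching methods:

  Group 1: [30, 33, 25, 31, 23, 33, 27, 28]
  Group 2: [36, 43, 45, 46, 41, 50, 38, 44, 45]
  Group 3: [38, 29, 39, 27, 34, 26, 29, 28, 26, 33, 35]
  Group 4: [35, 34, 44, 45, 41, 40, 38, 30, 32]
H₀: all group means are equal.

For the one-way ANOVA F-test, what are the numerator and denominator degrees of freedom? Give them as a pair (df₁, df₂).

k = 4 groups, N = 37 total
df = (k−1, N−k) = (4−1, 37−4) = (3, 33)

degrees of freedom = [3, 33]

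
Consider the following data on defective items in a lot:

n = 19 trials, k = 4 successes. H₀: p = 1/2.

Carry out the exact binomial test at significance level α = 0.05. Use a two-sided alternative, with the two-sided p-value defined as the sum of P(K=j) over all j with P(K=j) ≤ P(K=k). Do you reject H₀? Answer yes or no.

reject H₀: yes

Exact binomial: n=19, k=4, p₀=1/2=0.5000
P(X=j) = C(n,j)·p₀^j·(1−p₀)^(n−j); p = Σ P(X=j) over j with P(X=j) ≤ P(X=4)
p-value (two-sided) = 0.01921
At α=0.05: p < α → reject H₀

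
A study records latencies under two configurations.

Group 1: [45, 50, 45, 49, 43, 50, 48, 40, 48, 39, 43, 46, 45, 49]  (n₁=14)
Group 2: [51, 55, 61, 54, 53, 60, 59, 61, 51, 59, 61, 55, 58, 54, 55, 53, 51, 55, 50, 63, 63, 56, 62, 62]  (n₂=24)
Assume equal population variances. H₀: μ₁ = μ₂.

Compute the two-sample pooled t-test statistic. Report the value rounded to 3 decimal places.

test statistic = -8.223

x̄₁=45.714, s₁=3.539, n₁=14
x̄₂=56.750, s₂=4.225, n₂=24
s_p² = [13·3.539² + 23·4.225²]/36 = 15.9266
SE = √(s_p²·(1/14+1/24)) = 1.3421
t = (45.714−56.750)/1.3421 = -8.2227
df = 36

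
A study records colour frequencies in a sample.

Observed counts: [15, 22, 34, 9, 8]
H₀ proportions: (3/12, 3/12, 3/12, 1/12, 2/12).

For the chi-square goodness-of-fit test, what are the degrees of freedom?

df = k − 1 = 5 − 1 = 4

degrees of freedom = 4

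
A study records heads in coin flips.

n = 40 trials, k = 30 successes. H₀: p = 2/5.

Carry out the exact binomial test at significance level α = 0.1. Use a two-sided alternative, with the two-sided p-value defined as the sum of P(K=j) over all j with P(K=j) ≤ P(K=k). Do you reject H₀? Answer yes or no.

Exact binomial: n=40, k=30, p₀=2/5=0.4000
P(X=j) = C(n,j)·p₀^j·(1−p₀)^(n−j); p = Σ P(X=j) over j with P(X=j) ≤ P(X=30)
p-value (two-sided) = 0.00001
At α=0.1: p < α → reject H₀

reject H₀: yes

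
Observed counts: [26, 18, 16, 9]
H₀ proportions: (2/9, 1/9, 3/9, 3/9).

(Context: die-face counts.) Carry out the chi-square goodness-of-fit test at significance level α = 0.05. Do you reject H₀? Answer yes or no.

reject H₀: yes

n = 69; E_i = n·p_i = [15.33, 7.67, 23.00, 23.00]
χ² = (26−15.33)²/15.33 + (18−7.67)²/7.67 + (16−23.00)²/23.00 + (9−23.00)²/23.00 = 32.0000
df = 3
p-value (upper-tail) = 0.00000
At α=0.05: p < α → reject H₀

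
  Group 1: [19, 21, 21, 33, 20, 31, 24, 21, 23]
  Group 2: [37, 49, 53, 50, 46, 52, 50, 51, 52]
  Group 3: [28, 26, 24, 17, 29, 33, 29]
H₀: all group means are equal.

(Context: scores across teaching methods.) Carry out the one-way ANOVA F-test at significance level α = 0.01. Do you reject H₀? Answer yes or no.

Group means [23.67, 48.89, 26.57], grand mean 33.560
SSB = Σnᵢ(x̄ᵢ−x̄)² = 3337.557; SSW = ΣΣ(x−x̄ᵢ)² = 544.603
MSB = 3337.557/2 = 1668.7784; MSW = 544.603/22 = 24.7547
F = MSB/MSW = 67.4126
df = (2, 22)
p-value (upper-tail) = 0.00000
At α=0.01: p < α → reject H₀

reject H₀: yes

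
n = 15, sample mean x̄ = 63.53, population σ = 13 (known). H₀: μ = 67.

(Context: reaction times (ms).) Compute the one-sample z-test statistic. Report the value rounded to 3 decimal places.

test statistic = -1.034

SE = σ/√n = 13/√15 = 3.3566
z = (x̄−μ₀)/SE = (63.53−67)/3.3566 = -1.0338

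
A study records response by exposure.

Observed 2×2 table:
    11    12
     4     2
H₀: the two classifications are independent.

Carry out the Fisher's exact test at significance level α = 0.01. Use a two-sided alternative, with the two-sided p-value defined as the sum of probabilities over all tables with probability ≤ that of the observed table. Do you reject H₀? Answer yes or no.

reject H₀: no

Margins: r₁=23, r₂=6, c₁=15, c₂=14, n=29
p_obs = C(23,11)·C(6,4)/C(29,15); sum pmf over tables with pmf ≤ p_obs
p-value (two-sided) = 0.65134
At α=0.01: p ≥ α → fail to reject H₀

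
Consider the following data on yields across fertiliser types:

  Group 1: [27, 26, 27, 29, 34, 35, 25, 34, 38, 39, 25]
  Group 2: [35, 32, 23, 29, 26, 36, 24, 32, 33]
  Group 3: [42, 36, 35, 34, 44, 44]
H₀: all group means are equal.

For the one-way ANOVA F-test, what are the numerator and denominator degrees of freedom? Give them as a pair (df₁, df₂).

k = 3 groups, N = 26 total
df = (k−1, N−k) = (3−1, 26−3) = (2, 23)

degrees of freedom = [2, 23]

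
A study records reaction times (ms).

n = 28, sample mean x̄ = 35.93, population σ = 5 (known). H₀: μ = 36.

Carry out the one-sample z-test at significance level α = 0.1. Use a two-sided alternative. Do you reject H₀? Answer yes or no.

reject H₀: no

SE = σ/√n = 5/√28 = 0.9449
z = (x̄−μ₀)/SE = (35.93−36)/0.9449 = -0.0741
p-value (two-sided) = 0.94095
At α=0.1: p ≥ α → fail to reject H₀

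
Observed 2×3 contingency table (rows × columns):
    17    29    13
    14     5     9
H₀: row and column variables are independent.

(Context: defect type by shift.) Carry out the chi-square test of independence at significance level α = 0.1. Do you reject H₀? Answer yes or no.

reject H₀: yes

Row totals [59, 28], col totals [31, 34, 22], n=87
χ² = (17−21.02)²/21.02 + (29−23.06)²/23.06 + (13−14.92)²/14.92 + (14−9.98)²/9.98 + (5−10.94)²/10.94 + (9−7.08)²/7.08 = 7.9181
df = 2
p-value (upper-tail) = 0.01908
At α=0.1: p < α → reject H₀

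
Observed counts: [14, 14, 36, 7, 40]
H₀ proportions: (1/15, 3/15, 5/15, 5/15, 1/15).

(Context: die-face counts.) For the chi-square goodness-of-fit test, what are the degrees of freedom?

degrees of freedom = 4

df = k − 1 = 5 − 1 = 4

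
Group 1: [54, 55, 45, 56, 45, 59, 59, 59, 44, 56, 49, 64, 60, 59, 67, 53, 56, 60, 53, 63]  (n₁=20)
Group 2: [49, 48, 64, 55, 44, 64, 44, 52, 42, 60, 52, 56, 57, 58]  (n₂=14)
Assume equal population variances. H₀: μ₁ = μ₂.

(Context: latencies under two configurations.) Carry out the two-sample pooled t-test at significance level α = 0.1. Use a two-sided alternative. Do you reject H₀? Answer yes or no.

x̄₁=55.800, s₁=6.321, n₁=20
x̄₂=53.214, s₂=7.181, n₂=14
s_p² = [19·6.321² + 13·7.181²]/32 = 44.6737
SE = √(s_p²·(1/20+1/14)) = 2.3291
t = (55.800−53.214)/2.3291 = 1.1102
df = 32
p-value (two-sided) = 0.27519
At α=0.1: p ≥ α → fail to reject H₀

reject H₀: no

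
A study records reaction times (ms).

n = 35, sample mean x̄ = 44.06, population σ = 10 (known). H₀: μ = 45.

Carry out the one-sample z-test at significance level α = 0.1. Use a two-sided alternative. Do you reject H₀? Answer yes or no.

reject H₀: no

SE = σ/√n = 10/√35 = 1.6903
z = (x̄−μ₀)/SE = (44.06−45)/1.6903 = -0.5561
p-value (two-sided) = 0.57813
At α=0.1: p ≥ α → fail to reject H₀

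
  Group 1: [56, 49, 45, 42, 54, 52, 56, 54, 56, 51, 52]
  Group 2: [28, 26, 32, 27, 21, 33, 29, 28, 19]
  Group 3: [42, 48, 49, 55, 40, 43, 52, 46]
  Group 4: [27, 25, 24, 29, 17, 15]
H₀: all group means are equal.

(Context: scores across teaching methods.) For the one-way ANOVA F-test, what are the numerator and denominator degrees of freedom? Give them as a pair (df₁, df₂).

degrees of freedom = [3, 30]

k = 4 groups, N = 34 total
df = (k−1, N−k) = (4−1, 34−4) = (3, 30)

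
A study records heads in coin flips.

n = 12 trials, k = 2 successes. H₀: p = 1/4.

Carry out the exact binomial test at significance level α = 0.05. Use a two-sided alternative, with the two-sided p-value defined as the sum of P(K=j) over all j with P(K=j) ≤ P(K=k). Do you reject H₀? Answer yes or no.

reject H₀: no

Exact binomial: n=12, k=2, p₀=1/4=0.2500
P(X=j) = C(n,j)·p₀^j·(1−p₀)^(n−j); p = Σ P(X=j) over j with P(X=j) ≤ P(X=2)
p-value (two-sided) = 0.74190
At α=0.05: p ≥ α → fail to reject H₀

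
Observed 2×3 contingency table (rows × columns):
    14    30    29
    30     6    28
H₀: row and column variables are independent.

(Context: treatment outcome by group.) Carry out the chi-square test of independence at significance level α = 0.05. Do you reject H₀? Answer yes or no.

Row totals [73, 64], col totals [44, 36, 57], n=137
χ² = (14−23.45)²/23.45 + (30−19.18)²/19.18 + (29−30.37)²/30.37 + (30−20.55)²/20.55 + (6−16.82)²/16.82 + (28−26.63)²/26.63 = 21.3366
df = 2
p-value (upper-tail) = 0.00002
At α=0.05: p < α → reject H₀

reject H₀: yes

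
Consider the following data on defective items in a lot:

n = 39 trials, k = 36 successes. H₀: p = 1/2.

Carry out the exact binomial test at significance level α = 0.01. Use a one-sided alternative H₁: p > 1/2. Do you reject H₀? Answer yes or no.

Exact binomial: n=39, k=36, p₀=1/2=0.5000
P(X≥36) from Σ C(n,i)·p₀^i·(1−p₀)^(n−i)
p-value (one-sided, H₁ greater) = 0.00000
At α=0.01: p < α → reject H₀

reject H₀: yes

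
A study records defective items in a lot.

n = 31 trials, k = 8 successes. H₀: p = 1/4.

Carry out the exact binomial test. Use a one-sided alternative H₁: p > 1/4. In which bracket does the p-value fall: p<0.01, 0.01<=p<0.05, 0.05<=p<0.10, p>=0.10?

p-value bracket: p>=0.10

Exact binomial: n=31, k=8, p₀=1/4=0.2500
P(X≥8) from Σ C(n,i)·p₀^i·(1−p₀)^(n−i)
p-value (one-sided, H₁ greater) = 0.52727
→ bracket: p>=0.10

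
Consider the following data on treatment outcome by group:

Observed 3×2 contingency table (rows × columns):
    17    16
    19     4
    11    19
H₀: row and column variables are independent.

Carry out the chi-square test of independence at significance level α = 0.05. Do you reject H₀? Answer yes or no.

reject H₀: yes

Row totals [33, 23, 30], col totals [47, 39], n=86
χ² = (17−18.03)²/18.03 + (16−14.97)²/14.97 + (19−12.57)²/12.57 + (4−10.43)²/10.43 + (11−16.40)²/16.40 + (19−13.60)²/13.60 = 11.2998
df = 2
p-value (upper-tail) = 0.00352
At α=0.05: p < α → reject H₀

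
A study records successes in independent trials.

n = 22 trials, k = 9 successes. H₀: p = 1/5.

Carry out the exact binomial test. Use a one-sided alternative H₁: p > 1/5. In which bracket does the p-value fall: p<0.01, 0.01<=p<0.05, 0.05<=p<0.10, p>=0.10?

Exact binomial: n=22, k=9, p₀=1/5=0.2000
P(X≥9) from Σ C(n,i)·p₀^i·(1−p₀)^(n−i)
p-value (one-sided, H₁ greater) = 0.02014
→ bracket: 0.01<=p<0.05

p-value bracket: 0.01<=p<0.05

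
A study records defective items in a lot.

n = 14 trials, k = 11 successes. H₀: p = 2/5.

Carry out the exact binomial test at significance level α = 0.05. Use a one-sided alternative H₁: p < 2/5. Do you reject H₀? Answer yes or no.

reject H₀: no

Exact binomial: n=14, k=11, p₀=2/5=0.4000
P(X≤11) from Σ C(n,i)·p₀^i·(1−p₀)^(n−i)
p-value (one-sided, H₁ less) = 0.99939
At α=0.05: p ≥ α → fail to reject H₀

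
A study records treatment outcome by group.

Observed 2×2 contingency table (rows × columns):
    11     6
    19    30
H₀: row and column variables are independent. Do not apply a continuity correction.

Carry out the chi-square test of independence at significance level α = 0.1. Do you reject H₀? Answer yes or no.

reject H₀: yes

Row totals [17, 49], col totals [30, 36], n=66
χ² = (11−7.73)²/7.73 + (6−9.27)²/9.27 + (19−22.27)²/22.27 + (30−26.73)²/26.73 = 3.4228
df = 1
p-value (upper-tail) = 0.06430
At α=0.1: p < α → reject H₀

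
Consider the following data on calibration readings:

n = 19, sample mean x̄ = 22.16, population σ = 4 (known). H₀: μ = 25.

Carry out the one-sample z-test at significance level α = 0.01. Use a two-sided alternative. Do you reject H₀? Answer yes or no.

SE = σ/√n = 4/√19 = 0.9177
z = (x̄−μ₀)/SE = (22.16−25)/0.9177 = -3.0948
p-value (two-sided) = 0.00197
At α=0.01: p < α → reject H₀

reject H₀: yes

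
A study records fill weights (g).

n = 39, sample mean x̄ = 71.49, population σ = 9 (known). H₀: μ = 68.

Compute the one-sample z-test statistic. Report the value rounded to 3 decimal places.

SE = σ/√n = 9/√39 = 1.4412
z = (x̄−μ₀)/SE = (71.49−68)/1.4412 = 2.4217

test statistic = 2.422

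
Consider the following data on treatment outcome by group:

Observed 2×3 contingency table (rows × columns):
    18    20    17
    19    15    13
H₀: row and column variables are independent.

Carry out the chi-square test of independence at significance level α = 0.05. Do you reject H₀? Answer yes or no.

reject H₀: no

Row totals [55, 47], col totals [37, 35, 30], n=102
χ² = (18−19.95)²/19.95 + (20−18.87)²/18.87 + (17−16.18)²/16.18 + (19−17.05)²/17.05 + (15−16.13)²/16.13 + (13−13.82)²/13.82 = 0.6512
df = 2
p-value (upper-tail) = 0.72209
At α=0.05: p ≥ α → fail to reject H₀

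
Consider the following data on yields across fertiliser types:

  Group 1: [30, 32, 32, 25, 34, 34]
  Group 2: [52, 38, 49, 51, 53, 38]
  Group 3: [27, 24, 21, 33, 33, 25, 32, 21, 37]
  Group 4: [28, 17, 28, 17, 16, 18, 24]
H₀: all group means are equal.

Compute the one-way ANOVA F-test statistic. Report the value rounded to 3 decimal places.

Group means [31.17, 46.83, 28.11, 21.14], grand mean 31.036
SSB = Σnᵢ(x̄ᵢ−x̄)² = 2259.552; SSW = ΣΣ(x−x̄ᵢ)² = 743.413
MSB = 2259.552/3 = 753.1839; MSW = 743.413/24 = 30.9755
F = MSB/MSW = 24.3154
df = (3, 24)

test statistic = 24.315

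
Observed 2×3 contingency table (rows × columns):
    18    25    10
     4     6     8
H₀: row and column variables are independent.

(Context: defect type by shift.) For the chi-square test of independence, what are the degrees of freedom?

df = (r−1)(c−1) = (2−1)·(3−1) = 2

degrees of freedom = 2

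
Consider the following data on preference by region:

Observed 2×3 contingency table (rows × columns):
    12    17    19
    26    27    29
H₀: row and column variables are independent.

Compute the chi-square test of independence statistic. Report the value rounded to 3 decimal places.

test statistic = 0.667

Row totals [48, 82], col totals [38, 44, 48], n=130
χ² = (12−14.03)²/14.03 + (17−16.25)²/16.25 + (19−17.72)²/17.72 + (26−23.97)²/23.97 + (27−27.75)²/27.75 + (29−30.28)²/30.28 = 0.6673
df = 2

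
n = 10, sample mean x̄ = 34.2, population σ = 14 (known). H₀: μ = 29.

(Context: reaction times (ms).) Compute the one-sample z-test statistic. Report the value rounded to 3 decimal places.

test statistic = 1.175

SE = σ/√n = 14/√10 = 4.4272
z = (x̄−μ₀)/SE = (34.2−29)/4.4272 = 1.1746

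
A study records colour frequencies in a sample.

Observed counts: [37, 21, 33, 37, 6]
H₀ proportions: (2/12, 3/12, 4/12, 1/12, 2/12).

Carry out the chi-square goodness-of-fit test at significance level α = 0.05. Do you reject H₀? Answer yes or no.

n = 134; E_i = n·p_i = [22.33, 33.50, 44.67, 11.17, 22.33]
χ² = (37−22.33)²/22.33 + (21−33.50)²/33.50 + (33−44.67)²/44.67 + (37−11.17)²/11.17 + (6−22.33)²/22.33 = 89.0522
df = 4
p-value (upper-tail) = 0.00000
At α=0.05: p < α → reject H₀

reject H₀: yes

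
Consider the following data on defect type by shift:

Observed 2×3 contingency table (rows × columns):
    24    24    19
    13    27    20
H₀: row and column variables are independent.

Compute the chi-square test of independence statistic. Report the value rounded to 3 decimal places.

test statistic = 3.096

Row totals [67, 60], col totals [37, 51, 39], n=127
χ² = (24−19.52)²/19.52 + (24−26.91)²/26.91 + (19−20.57)²/20.57 + (13−17.48)²/17.48 + (27−24.09)²/24.09 + (20−18.43)²/18.43 = 3.0960
df = 2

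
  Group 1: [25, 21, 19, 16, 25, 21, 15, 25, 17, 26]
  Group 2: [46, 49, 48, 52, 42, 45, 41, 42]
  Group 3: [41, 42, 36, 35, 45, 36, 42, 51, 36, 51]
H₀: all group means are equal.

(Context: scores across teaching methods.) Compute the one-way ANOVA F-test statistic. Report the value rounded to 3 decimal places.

test statistic = 69.965

Group means [21.00, 45.62, 41.50], grand mean 35.357
SSB = Σnᵢ(x̄ᵢ−x̄)² = 3282.054; SSW = ΣΣ(x−x̄ᵢ)² = 586.375
MSB = 3282.054/2 = 1641.0268; MSW = 586.375/25 = 23.4550
F = MSB/MSW = 69.9649
df = (2, 25)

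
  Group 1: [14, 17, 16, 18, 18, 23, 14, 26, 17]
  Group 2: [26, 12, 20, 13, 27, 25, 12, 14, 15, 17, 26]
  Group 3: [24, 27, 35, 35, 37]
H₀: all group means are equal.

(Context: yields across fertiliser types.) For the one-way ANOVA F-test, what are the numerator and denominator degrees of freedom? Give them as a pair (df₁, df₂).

k = 3 groups, N = 25 total
df = (k−1, N−k) = (3−1, 25−3) = (2, 22)

degrees of freedom = [2, 22]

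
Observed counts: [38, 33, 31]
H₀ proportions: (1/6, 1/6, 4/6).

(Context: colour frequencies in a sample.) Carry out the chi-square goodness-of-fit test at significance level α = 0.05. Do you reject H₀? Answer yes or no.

reject H₀: yes

n = 102; E_i = n·p_i = [17.00, 17.00, 68.00]
χ² = (38−17.00)²/17.00 + (33−17.00)²/17.00 + (31−68.00)²/68.00 = 61.1324
df = 2
p-value (upper-tail) = 0.00000
At α=0.05: p < α → reject H₀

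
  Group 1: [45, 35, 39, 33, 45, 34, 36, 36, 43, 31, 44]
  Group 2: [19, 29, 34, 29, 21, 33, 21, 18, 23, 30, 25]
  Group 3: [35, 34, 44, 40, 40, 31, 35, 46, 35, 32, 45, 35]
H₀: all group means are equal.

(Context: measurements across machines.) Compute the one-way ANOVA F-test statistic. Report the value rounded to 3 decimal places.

test statistic = 19.990

Group means [38.27, 25.64, 37.67], grand mean 33.971
SSB = Σnᵢ(x̄ᵢ−x̄)² = 1131.577; SSW = ΣΣ(x−x̄ᵢ)² = 877.394
MSB = 1131.577/2 = 565.7883; MSW = 877.394/31 = 28.3030
F = MSB/MSW = 19.9904
df = (2, 31)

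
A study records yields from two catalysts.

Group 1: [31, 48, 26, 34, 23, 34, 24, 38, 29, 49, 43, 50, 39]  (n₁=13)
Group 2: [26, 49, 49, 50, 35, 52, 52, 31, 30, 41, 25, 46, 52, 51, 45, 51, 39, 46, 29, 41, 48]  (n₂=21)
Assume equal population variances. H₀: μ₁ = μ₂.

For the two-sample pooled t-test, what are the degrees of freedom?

degrees of freedom = 32

df = n₁ + n₂ − 2 = 13 + 21 − 2 = 32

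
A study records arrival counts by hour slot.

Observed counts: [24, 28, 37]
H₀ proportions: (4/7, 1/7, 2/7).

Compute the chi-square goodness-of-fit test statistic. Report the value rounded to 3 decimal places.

test statistic = 37.826

n = 89; E_i = n·p_i = [50.86, 12.71, 25.43]
χ² = (24−50.86)²/50.86 + (28−12.71)²/12.71 + (37−25.43)²/25.43 = 37.8258
df = 2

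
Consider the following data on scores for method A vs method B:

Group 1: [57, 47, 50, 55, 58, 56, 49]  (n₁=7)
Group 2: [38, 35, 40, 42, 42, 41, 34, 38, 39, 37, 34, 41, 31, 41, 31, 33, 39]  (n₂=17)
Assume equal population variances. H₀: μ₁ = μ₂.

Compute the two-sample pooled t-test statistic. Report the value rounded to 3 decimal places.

x̄₁=53.143, s₁=4.375, n₁=7
x̄₂=37.412, s₂=3.743, n₂=17
s_p² = [6·4.375² + 16·3.743²]/22 = 15.4079
SE = √(s_p²·(1/7+1/17)) = 1.7628
t = (53.143−37.412)/1.7628 = 8.9239
df = 22

test statistic = 8.924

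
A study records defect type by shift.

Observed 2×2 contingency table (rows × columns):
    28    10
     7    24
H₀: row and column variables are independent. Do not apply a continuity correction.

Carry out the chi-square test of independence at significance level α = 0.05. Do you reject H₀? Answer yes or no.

Row totals [38, 31], col totals [35, 34], n=69
χ² = (28−19.28)²/19.28 + (10−18.72)²/18.72 + (7−15.72)²/15.72 + (24−15.28)²/15.28 = 17.8382
df = 1
p-value (upper-tail) = 0.00002
At α=0.05: p < α → reject H₀

reject H₀: yes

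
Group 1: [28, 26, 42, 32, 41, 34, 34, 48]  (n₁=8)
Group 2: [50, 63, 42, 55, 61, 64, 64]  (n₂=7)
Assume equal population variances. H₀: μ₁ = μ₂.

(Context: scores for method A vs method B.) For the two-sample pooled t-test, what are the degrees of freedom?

df = n₁ + n₂ − 2 = 8 + 7 − 2 = 13

degrees of freedom = 13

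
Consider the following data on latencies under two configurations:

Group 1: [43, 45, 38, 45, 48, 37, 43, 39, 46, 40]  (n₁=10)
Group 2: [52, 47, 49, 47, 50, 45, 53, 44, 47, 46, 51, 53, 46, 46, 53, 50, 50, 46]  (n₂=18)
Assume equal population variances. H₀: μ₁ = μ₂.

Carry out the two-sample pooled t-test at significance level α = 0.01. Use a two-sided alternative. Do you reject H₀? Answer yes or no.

x̄₁=42.400, s₁=3.718, n₁=10
x̄₂=48.611, s₂=2.973, n₂=18
s_p² = [9·3.718² + 17·2.973²]/26 = 10.5645
SE = √(s_p²·(1/10+1/18)) = 1.2819
t = (42.400−48.611)/1.2819 = -4.8451
df = 26
p-value (two-sided) = 0.00005
At α=0.01: p < α → reject H₀

reject H₀: yes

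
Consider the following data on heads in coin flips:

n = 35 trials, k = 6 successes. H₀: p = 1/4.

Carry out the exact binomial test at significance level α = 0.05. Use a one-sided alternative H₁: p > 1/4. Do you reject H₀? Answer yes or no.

reject H₀: no

Exact binomial: n=35, k=6, p₀=1/4=0.2500
P(X≥6) from Σ C(n,i)·p₀^i·(1−p₀)^(n−i)
p-value (one-sided, H₁ greater) = 0.90238
At α=0.05: p ≥ α → fail to reject H₀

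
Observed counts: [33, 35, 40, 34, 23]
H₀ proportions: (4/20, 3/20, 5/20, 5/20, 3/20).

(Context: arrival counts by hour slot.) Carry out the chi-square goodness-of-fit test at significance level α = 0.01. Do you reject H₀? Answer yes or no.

n = 165; E_i = n·p_i = [33.00, 24.75, 41.25, 41.25, 24.75]
χ² = (33−33.00)²/33.00 + (35−24.75)²/24.75 + (40−41.25)²/41.25 + (34−41.25)²/41.25 + (23−24.75)²/24.75 = 5.6808
df = 4
p-value (upper-tail) = 0.22429
At α=0.01: p ≥ α → fail to reject H₀

reject H₀: no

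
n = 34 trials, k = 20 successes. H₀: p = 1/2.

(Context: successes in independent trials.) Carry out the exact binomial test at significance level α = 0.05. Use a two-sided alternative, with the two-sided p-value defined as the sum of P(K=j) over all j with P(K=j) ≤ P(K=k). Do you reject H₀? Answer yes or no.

reject H₀: no

Exact binomial: n=34, k=20, p₀=1/2=0.5000
P(X=j) = C(n,j)·p₀^j·(1−p₀)^(n−j); p = Σ P(X=j) over j with P(X=j) ≤ P(X=20)
p-value (two-sided) = 0.39153
At α=0.05: p ≥ α → fail to reject H₀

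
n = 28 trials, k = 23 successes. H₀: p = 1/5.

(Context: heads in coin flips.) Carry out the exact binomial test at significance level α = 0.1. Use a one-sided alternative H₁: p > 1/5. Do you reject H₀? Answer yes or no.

reject H₀: yes

Exact binomial: n=28, k=23, p₀=1/5=0.2000
P(X≥23) from Σ C(n,i)·p₀^i·(1−p₀)^(n−i)
p-value (one-sided, H₁ greater) = 0.00000
At α=0.1: p < α → reject H₀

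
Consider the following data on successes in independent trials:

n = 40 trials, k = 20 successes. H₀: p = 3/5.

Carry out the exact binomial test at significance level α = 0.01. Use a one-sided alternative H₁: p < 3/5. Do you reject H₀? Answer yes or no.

reject H₀: no

Exact binomial: n=40, k=20, p₀=3/5=0.6000
P(X≤20) from Σ C(n,i)·p₀^i·(1−p₀)^(n−i)
p-value (one-sided, H₁ less) = 0.12977
At α=0.01: p ≥ α → fail to reject H₀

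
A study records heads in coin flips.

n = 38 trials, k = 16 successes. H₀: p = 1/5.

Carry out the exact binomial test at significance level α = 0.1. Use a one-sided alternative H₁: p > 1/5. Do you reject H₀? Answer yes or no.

reject H₀: yes

Exact binomial: n=38, k=16, p₀=1/5=0.2000
P(X≥16) from Σ C(n,i)·p₀^i·(1−p₀)^(n−i)
p-value (one-sided, H₁ greater) = 0.00156
At α=0.1: p < α → reject H₀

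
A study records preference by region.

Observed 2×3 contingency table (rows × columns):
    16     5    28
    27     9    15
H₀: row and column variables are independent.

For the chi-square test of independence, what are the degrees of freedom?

degrees of freedom = 2

df = (r−1)(c−1) = (2−1)·(3−1) = 2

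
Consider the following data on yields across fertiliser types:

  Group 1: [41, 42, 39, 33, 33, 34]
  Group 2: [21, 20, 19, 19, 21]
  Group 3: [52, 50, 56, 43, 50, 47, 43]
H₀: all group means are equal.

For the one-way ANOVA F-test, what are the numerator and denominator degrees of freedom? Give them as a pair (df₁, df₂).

degrees of freedom = [2, 15]

k = 3 groups, N = 18 total
df = (k−1, N−k) = (3−1, 18−3) = (2, 15)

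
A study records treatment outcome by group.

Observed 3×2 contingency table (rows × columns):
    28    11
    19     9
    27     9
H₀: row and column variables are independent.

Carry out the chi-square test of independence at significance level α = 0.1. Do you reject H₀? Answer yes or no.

reject H₀: no

Row totals [39, 28, 36], col totals [74, 29], n=103
χ² = (28−28.02)²/28.02 + (11−10.98)²/10.98 + (19−20.12)²/20.12 + (9−7.88)²/7.88 + (27−25.86)²/25.86 + (9−10.14)²/10.14 = 0.3973
df = 2
p-value (upper-tail) = 0.81982
At α=0.1: p ≥ α → fail to reject H₀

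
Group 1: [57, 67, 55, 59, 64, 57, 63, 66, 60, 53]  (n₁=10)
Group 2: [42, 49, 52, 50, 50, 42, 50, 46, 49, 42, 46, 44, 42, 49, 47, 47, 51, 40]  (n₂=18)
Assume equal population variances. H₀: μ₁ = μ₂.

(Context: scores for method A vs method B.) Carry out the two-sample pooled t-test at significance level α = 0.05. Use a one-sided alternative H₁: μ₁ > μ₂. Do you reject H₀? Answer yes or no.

reject H₀: yes

x̄₁=60.100, s₁=4.748, n₁=10
x̄₂=46.556, s₂=3.729, n₂=18
s_p² = [9·4.748² + 17·3.729²]/26 = 16.8979
SE = √(s_p²·(1/10+1/18)) = 1.6213
t = (60.100−46.556)/1.6213 = 8.3542
df = 26
p-value (one-sided, H₁ greater) = 0.00000
At α=0.05: p < α → reject H₀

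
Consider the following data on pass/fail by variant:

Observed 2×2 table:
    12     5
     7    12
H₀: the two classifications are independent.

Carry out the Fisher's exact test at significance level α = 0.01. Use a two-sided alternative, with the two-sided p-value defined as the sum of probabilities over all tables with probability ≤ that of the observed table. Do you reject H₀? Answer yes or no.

reject H₀: no

Margins: r₁=17, r₂=19, c₁=19, c₂=17, n=36
p_obs = C(17,12)·C(19,7)/C(36,19); sum pmf over tables with pmf ≤ p_obs
p-value (two-sided) = 0.05428
At α=0.01: p ≥ α → fail to reject H₀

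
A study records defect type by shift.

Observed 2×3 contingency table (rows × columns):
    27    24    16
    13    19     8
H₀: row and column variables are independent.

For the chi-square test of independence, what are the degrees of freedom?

df = (r−1)(c−1) = (2−1)·(3−1) = 2

degrees of freedom = 2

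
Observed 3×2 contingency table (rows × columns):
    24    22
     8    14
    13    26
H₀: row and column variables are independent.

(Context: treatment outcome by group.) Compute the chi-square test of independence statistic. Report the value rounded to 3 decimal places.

Row totals [46, 22, 39], col totals [45, 62], n=107
χ² = (24−19.35)²/19.35 + (22−26.65)²/26.65 + (8−9.25)²/9.25 + (14−12.75)²/12.75 + (13−16.40)²/16.40 + (26−22.60)²/22.60 = 3.4426
df = 2

test statistic = 3.443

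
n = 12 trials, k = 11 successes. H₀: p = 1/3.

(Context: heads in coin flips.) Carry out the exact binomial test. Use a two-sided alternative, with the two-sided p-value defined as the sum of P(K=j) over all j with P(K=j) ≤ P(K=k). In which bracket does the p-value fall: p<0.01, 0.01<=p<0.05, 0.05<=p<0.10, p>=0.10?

Exact binomial: n=12, k=11, p₀=1/3=0.3333
P(X=j) = C(n,j)·p₀^j·(1−p₀)^(n−j); p = Σ P(X=j) over j with P(X=j) ≤ P(X=11)
p-value (two-sided) = 0.00005
→ bracket: p<0.01

p-value bracket: p<0.01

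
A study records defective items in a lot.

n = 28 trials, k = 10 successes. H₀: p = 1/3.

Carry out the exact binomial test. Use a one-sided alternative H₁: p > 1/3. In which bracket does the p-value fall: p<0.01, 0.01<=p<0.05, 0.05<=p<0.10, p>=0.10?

p-value bracket: p>=0.10

Exact binomial: n=28, k=10, p₀=1/3=0.3333
P(X≥10) from Σ C(n,i)·p₀^i·(1−p₀)^(n−i)
p-value (one-sided, H₁ greater) = 0.46449
→ bracket: p>=0.10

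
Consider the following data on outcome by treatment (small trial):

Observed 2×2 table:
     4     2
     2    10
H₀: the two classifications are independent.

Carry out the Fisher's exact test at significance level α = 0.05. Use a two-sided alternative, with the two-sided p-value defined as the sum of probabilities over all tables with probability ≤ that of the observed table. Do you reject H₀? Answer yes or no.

Margins: r₁=6, r₂=12, c₁=6, c₂=12, n=18
p_obs = C(6,4)·C(12,2)/C(18,6); sum pmf over tables with pmf ≤ p_obs
p-value (two-sided) = 0.10704
At α=0.05: p ≥ α → fail to reject H₀

reject H₀: no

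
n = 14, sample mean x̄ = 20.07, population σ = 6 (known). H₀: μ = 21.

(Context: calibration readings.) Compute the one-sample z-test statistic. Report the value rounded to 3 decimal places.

SE = σ/√n = 6/√14 = 1.6036
z = (x̄−μ₀)/SE = (20.07−21)/1.6036 = -0.5800

test statistic = -0.580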